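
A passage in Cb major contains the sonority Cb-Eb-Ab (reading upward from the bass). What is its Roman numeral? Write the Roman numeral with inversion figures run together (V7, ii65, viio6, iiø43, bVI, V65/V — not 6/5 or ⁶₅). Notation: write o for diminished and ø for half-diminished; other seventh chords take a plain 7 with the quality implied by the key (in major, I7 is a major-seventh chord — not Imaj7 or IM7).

The pitches Ab-Cb-Eb form a minor triad rooted on Ab.
Ab is scale degree 6 in Cb major, and a minor triad on that degree is written vi.
With Cb in the bass the chord is in first inversion, so the figured bass is 6.

vi6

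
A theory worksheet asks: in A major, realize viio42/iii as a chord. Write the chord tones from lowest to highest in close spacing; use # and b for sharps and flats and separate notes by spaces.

A B# D# F#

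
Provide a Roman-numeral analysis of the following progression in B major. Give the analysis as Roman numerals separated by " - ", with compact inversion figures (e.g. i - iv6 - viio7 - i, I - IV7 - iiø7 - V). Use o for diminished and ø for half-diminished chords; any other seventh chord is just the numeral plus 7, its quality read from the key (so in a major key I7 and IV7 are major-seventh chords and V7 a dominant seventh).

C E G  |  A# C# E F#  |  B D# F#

bII - V65 - I

C-E-G is non-diatonic — a major triad on the lowered supertonic (C): the Neapolitan chord, bII.
A#-C#-E-F#: dominant seventh chord on F# = scale degree 5 → V65.
B-D#-F#: major triad on B = scale degree 1 → I.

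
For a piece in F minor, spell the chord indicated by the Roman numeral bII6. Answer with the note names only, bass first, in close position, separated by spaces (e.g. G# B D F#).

bII6 is the Neapolitan sixth — a major triad on the lowered second degree, here in its customary first inversion. In F minor that root is Gb.
So the chord is Gb-Bb-Db.
With the 6 figure the chord is in first inversion; from the bass Bb upward in close position it reads Bb-Db-Gb.

Bb Db Gb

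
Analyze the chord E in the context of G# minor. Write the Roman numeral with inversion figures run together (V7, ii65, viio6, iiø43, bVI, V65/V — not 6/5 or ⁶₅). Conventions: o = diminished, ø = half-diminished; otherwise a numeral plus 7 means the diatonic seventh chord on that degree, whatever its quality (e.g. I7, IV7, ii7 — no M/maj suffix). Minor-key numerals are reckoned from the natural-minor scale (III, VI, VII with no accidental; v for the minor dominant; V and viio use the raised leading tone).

Stacked in thirds the chord is E-G#-B: a major triad on E.
In G# minor, E is the submediant; the diatonic major triad there is VI.

VI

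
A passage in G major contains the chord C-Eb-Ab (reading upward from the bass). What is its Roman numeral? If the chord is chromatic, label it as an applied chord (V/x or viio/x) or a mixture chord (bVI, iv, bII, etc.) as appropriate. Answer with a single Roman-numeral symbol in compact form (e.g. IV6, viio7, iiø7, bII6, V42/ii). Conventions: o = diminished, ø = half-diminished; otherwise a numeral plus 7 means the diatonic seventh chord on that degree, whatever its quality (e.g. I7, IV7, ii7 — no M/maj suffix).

bII6

Stacked in thirds the chord is Ab-C-Eb: a major triad on Ab.
Ab is the lowered second degree of G major (diatonic 2 would be A). This is the Neapolitan sixth — a major triad on the lowered second degree, here in its customary first inversion.
With C in the bass the chord is in first inversion, so the figured bass is 6.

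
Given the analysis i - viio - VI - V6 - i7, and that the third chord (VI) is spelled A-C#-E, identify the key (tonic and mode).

VI is given as A-C#-E — a major triad with root A.
If A is scale degree 6 and the mode makes that degree carry a major triad, the tonic is C# and the mode is minor.

C# minor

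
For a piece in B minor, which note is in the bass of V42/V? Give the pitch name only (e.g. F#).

The applied chord V42/V is rooted on C#: C#-E#-G#-B.
The figure 42 means third inversion — the seventh is in the bass.

B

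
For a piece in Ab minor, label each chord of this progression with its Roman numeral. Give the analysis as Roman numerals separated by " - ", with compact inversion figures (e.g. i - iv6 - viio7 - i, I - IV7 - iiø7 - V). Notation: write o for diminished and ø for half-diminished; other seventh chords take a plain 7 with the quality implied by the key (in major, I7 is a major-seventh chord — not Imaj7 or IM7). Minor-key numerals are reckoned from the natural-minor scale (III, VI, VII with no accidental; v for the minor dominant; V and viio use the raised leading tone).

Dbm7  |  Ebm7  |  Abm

Dbm7 has root Db, degree 4 in Ab minor, so iv7.
Ebm7: root Eb is the dominant; minor seventh chord there is v7.
Abm has root Ab, degree 1 in Ab minor, so i.

iv7 - v7 - i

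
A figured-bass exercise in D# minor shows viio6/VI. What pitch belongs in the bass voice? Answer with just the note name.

C#

The applied chord viio6/VI is rooted on A#: A#-C#-E.
The figure 6 means first inversion — the third is in the bass.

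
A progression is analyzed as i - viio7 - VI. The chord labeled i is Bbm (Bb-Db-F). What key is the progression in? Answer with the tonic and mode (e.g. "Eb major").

i is given as Bb-Db-F — a minor triad with root Bb.
If Bb is scale degree 1 and the mode makes that degree carry a minor triad, the tonic is Bb and the mode is minor.

Bb minor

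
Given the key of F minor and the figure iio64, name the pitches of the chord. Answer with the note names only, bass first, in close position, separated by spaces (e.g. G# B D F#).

Db G Bb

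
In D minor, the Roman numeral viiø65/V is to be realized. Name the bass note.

The applied chord viiø65/V is rooted on G#: G#-B-D-F#.
The figure 65 means first inversion — the third is in the bass.

B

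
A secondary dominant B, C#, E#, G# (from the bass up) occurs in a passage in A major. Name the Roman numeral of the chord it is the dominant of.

vi

The chord is a dominant seventh chord on C#.
A dominant resolves down a perfect fifth: C# → F#. In A major, F# is scale degree 6, i.e. vi.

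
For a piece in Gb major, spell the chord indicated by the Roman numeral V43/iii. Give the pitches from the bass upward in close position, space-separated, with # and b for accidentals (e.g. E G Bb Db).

C Eb F A

The slash means an applied dominant: we want the dominant of iii. In Gb major, iii is Bb minor, and its dominant is built on F.
Building a dominant seventh chord on F gives F-A-C-Eb.
With the 43 figure the chord is in second inversion; from the bass C upward in close position it reads C-Eb-F-A.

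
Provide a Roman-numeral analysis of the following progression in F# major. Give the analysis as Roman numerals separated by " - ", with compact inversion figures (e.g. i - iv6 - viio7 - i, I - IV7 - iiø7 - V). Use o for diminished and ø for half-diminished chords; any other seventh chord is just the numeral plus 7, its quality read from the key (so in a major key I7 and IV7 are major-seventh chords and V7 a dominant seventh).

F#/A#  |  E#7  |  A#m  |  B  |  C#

F#/A#: root F# is the tonic; major triad there is I6.
E#7 is the secondary dominant of iii (dominant seventh chord on E#): V7/iii.
A#m has root A#, degree 3 in F# major, so iii.
B: major triad on B = scale degree 4 → IV.
C#: root C# is the dominant; major triad there is V.

I6 - V7/iii - iii - IV - V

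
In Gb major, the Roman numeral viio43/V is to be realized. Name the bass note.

Gb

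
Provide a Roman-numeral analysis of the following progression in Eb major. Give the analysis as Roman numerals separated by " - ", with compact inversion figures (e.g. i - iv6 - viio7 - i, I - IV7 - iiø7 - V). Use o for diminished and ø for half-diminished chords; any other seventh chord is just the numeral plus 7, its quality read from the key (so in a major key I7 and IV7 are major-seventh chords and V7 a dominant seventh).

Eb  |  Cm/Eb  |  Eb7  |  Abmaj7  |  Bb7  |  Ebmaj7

I - vi6 - V7/IV - IV7 - V7 - I7

Eb has root Eb, degree 1 in Eb major, so I.
Cm/Eb has root C, degree 6 in Eb major, so vi6.
Eb7: chromatic; Eb is V of IV, so V7/IV.
Abmaj7 has root Ab, degree 4 in Eb major, so IV7.
Bb7: dominant seventh chord on Bb = scale degree 5 → V7.
Ebmaj7 has root Eb, degree 1 in Eb major, so I7.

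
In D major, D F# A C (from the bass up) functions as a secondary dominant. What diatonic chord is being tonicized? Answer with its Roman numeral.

The chord is a dominant seventh chord on D.
A dominant resolves down a perfect fifth: D → G. In D major, G is scale degree 4, i.e. IV.

IV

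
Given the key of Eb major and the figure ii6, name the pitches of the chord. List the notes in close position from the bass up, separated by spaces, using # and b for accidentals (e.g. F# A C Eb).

Ab C F

In Eb major, scale degree 2 is F, and the diatonic chord built there is a minor triad.
Stacking thirds from F gives F-Ab-C.
The figured bass 6 indicates first inversion, placing the third (Ab) in the bass: Ab-C-F.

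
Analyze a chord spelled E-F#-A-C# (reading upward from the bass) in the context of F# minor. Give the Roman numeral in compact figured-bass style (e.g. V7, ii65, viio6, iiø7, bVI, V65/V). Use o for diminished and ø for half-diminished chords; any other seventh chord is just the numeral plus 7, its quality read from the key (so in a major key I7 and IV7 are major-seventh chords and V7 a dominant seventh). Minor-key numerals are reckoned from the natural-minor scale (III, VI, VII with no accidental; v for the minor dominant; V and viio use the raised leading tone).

The pitches F#-A-C#-E form a minor seventh chord rooted on F#.
In F# minor, F# is the tonic; the diatonic minor seventh chord there is i7.
With E in the bass the chord is in third inversion, so the figured bass is 42.

i42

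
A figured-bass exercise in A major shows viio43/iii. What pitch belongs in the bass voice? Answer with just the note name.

The applied chord viio43/iii is rooted on B#: B#-D#-F#-A.
The figure 43 means second inversion — the fifth is in the bass.

F#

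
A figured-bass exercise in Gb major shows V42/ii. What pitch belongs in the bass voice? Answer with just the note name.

Db

The applied chord V42/ii is rooted on Eb: Eb-G-Bb-Db.
The figure 42 means third inversion — the seventh is in the bass.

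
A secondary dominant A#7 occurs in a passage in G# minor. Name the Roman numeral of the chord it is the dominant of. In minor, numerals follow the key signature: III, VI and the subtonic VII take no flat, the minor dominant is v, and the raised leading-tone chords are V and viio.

V

The chord is a dominant seventh chord on A#.
A dominant resolves down a perfect fifth: A# → D#. In G# minor, D# is scale degree 5, i.e. V.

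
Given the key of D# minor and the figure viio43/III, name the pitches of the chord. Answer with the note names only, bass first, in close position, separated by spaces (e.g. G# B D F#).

viio43/III is a secondary leading-tone chord. The target III is F# in D# minor; the applied chord is rooted a semitone below, on E#.
Building a fully diminished seventh chord on E# gives E#-G#-B-D.
With the 43 figure the chord is in second inversion; from the bass B upward in close position it reads B-D-E#-G#.

B D E# G#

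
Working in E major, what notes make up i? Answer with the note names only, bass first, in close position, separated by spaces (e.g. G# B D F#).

E G B

i is the minor tonic, borrowed from the parallel minor. In E major that root is E.
So the chord is E-G-B, a minor triad.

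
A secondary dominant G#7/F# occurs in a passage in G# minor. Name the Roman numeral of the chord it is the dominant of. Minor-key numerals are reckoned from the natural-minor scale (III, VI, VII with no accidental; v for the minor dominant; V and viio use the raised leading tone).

The chord is a dominant seventh chord on G#.
A dominant resolves down a perfect fifth: G# → C#. In G# minor, C# is scale degree 4, i.e. iv.

iv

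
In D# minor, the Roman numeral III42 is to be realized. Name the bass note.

III in D# minor has root F#; the chord is F#-A#-C#-E#.
The figure 42 means third inversion — the seventh is in the bass.

E#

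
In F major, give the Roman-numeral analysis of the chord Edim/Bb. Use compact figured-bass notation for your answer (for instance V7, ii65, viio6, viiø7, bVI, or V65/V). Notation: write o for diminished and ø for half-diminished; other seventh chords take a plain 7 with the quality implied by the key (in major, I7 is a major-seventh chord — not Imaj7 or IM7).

viio64

Stacked in thirds the chord is E-G-Bb: a diminished triad on E.
E is scale degree 7 in F major, and a diminished triad on that degree is written viio.
With Bb in the bass the chord is in second inversion, so the figured bass is 64.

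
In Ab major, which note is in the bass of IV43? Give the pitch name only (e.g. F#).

IV in Ab major has root Db; the chord is Db-F-Ab-C.
The figure 43 means second inversion — the fifth is in the bass.

Ab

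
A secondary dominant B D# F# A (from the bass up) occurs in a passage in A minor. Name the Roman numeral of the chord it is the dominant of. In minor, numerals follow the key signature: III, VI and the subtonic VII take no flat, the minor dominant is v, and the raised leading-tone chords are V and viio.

V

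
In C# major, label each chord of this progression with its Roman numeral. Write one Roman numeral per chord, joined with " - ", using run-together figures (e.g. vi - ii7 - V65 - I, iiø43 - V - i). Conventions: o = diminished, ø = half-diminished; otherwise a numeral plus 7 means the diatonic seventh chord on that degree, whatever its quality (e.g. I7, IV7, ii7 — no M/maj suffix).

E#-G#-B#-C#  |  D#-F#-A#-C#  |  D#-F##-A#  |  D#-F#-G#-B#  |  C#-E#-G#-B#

I65 - ii7 - V/V - V43 - I7

E#-G#-B#-C# has root C#, degree 1 in C# major, so I65.
D#-F#-A#-C#: root D# is the supertonic; minor seventh chord there is ii7.
D#-F##-A# is the secondary dominant of V (major triad on D#): V/V.
D#-F#-G#-B#: dominant seventh chord on G# = scale degree 5 → V43.
C#-E#-G#-B# has root C#, degree 1 in C# major, so I7.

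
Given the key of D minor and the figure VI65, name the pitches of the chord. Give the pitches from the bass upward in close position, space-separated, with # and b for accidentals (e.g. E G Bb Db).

D F A Bb

The numeral's case and figure indicate a major seventh chord. In D minor its root, the sixth degree, is Bb.
That chord is spelled Bb-D-F-A.
The figured bass 65 indicates first inversion, placing the third (D) in the bass: D-F-A-Bb.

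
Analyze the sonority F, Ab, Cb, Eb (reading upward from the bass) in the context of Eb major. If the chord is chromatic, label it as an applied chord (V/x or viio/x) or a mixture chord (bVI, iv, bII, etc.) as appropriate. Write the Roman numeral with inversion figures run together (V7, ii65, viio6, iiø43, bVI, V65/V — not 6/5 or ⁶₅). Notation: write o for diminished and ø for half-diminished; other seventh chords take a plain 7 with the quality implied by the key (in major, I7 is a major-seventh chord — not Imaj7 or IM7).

The pitches F-Ab-Cb-Eb form a half-diminished seventh chord rooted on F.
F is the second degree of Eb major. This is the half-diminished supertonic seventh, borrowed from the parallel minor.

iiø7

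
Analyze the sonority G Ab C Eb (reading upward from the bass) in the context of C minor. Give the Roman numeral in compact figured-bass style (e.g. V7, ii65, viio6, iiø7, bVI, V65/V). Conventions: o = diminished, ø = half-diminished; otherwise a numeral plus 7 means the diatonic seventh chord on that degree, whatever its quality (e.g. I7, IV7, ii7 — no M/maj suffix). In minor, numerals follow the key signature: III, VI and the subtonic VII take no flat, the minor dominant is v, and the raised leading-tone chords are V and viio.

VI42

The pitches Ab-C-Eb-G form a major seventh chord rooted on Ab.
In C minor, Ab is the submediant; the diatonic major seventh chord there is VI7.
With G in the bass the chord is in third inversion, so the figured bass is 42.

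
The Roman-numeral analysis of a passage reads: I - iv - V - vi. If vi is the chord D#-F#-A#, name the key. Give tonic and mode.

vi is given as D#-F#-A# — a minor triad with root D#.
If D# is scale degree 6 and the mode makes that degree carry a minor triad, the tonic is F# and the mode is major.

F# major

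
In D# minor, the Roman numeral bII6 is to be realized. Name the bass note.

G#

bII in D# minor has root E; the chord is E-G#-B.
The figure 6 means first inversion — the third is in the bass.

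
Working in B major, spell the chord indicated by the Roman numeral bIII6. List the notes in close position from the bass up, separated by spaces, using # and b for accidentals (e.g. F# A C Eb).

bIII6 is a major triad on the lowered third degree, borrowed from the parallel minor. In B major that root is D.
So the chord is D-F#-A, a major triad.
The figured bass 6 indicates first inversion, placing the third (F#) in the bass: F#-A-D.

F# A D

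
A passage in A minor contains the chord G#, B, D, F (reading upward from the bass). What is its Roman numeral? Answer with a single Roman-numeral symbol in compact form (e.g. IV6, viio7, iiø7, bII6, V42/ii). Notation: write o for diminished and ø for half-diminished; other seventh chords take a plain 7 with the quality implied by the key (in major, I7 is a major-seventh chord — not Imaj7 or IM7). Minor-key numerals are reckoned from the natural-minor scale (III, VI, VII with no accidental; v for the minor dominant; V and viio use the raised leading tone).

viio7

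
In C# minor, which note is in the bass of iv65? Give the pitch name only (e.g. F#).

A

iv in C# minor has root F#; the chord is F#-A-C#-E.
The figure 65 means first inversion — the third is in the bass.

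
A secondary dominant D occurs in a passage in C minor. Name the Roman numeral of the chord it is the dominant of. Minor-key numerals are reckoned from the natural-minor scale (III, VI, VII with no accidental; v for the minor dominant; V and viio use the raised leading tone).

The chord is a major triad on D.
A dominant resolves down a perfect fifth: D → G. In C minor, G is scale degree 5, i.e. V.

V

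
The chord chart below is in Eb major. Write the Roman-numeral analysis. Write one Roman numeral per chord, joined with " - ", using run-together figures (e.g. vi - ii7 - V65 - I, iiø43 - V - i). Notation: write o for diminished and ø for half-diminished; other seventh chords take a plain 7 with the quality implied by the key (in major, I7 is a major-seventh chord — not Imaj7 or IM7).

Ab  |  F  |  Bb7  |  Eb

Ab has root Ab, degree 4 in Eb major, so IV.
F is the secondary dominant of V (major triad on F): V/V.
Bb7: dominant seventh chord on Bb = scale degree 5 → V7.
Eb: major triad on Eb = scale degree 1 → I.

IV - V/V - V7 - I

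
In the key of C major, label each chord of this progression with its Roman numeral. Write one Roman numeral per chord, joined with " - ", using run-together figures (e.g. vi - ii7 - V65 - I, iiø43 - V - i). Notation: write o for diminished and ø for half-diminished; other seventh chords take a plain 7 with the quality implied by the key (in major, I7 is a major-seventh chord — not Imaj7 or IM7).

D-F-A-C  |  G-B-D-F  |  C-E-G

D-F-A-C has root D, degree 2 in C major, so ii7.
G-B-D-F: root G is the dominant; dominant seventh chord there is V7.
C-E-G: root C is the tonic; major triad there is I.

ii7 - V7 - I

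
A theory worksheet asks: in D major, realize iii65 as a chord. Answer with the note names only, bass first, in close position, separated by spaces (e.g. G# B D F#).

A C# E F#

The numeral's case and figure indicate a minor seventh chord. In D major its root, the mediant, is F#.
Stacking thirds from F# gives F#-A-C#-E.
With the 65 figure the chord is in first inversion; from the bass A upward in close position it reads A-C#-E-F#.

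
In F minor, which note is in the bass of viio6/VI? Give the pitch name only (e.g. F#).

Eb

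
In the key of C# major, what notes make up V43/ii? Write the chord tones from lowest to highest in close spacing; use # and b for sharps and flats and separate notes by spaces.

E# G# A# C##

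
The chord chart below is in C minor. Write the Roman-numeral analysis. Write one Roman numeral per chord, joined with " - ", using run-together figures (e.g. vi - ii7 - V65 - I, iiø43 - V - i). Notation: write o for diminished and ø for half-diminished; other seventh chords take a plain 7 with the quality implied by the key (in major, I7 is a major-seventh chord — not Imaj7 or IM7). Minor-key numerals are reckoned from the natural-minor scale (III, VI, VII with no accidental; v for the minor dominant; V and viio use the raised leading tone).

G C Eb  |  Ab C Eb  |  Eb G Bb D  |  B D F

i64 - VI - III7 - viio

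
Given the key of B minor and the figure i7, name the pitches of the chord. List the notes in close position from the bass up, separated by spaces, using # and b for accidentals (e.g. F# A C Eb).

The numeral's case and figure indicate a minor seventh chord. In B minor its root, the tonic, is B.
That chord is spelled B-D-F#-A.

B D F# A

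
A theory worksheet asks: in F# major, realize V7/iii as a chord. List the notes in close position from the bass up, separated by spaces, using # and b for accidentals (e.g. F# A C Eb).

The slash means an applied dominant: we want the dominant of iii. In F# major, iii is A# minor, and its dominant is built on E#.
Building a dominant seventh chord on E# gives E#-G##-B#-D#.

E# G## B# D#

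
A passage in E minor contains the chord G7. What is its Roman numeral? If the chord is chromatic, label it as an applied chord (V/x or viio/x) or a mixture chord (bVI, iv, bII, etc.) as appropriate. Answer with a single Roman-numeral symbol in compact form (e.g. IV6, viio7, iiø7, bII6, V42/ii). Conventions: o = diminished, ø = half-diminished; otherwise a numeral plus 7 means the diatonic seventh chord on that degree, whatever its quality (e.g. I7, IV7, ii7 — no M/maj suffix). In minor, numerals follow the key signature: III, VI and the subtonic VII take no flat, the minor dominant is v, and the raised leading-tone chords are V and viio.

The pitches G-B-D-F form a dominant seventh chord rooted on G.
G is not a diatonic chord root with this quality in E minor, but it lies a perfect fifth above C (VI), so the chord functions as an applied dominant of VI.

V7/VI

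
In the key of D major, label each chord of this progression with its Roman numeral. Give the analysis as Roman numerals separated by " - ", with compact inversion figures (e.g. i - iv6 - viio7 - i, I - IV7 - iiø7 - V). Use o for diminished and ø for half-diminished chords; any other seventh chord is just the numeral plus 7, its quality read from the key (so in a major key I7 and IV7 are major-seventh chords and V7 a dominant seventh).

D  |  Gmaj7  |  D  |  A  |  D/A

I - IV7 - I - V - I64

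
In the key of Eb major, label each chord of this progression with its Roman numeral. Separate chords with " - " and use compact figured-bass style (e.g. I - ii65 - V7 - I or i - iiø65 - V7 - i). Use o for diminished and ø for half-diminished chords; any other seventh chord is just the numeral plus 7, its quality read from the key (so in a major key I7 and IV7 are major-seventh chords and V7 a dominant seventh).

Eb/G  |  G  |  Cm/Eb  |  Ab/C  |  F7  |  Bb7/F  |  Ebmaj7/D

I6 - V/vi - vi6 - IV6 - V7/V - V43 - I42

Eb/G has root Eb, degree 1 in Eb major, so I6.
G: a major triad on G, the applied dominant of vi → V/vi.
Cm/Eb: root C is the submediant; minor triad there is vi6.
Ab/C has root Ab, degree 4 in Eb major, so IV6.
F7 is the secondary dominant of V (dominant seventh chord on F): V7/V.
Bb7/F: root Bb is the dominant; dominant seventh chord there is V43.
Ebmaj7/D has root Eb, degree 1 in Eb major, so I42.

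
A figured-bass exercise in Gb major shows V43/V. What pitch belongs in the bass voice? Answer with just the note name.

The applied chord V43/V is rooted on Ab: Ab-C-Eb-Gb.
The figure 43 means second inversion — the fifth is in the bass.

Eb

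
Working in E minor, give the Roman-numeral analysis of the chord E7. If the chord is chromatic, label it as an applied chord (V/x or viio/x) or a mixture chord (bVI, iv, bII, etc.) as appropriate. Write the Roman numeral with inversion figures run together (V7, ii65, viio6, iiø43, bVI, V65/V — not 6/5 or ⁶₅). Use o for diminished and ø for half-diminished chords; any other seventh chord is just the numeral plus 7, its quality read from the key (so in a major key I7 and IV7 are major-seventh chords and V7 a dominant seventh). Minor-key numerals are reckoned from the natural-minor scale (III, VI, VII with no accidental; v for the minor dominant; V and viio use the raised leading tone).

The pitches E-G#-B-D form a dominant seventh chord rooted on E.
E is not a diatonic chord root with this quality in E minor, but it lies a perfect fifth above A (iv), so the chord functions as an applied dominant of iv.

V7/iv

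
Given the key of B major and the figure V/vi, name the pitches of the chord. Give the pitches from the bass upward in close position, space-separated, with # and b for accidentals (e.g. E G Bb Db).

V/vi is a secondary dominant — the dominant triad of vi. vi in B major is G#, so the applied chord's root is D#, a perfect fifth above.
Building a major triad on D# gives D#-F##-A#.

D# F## A#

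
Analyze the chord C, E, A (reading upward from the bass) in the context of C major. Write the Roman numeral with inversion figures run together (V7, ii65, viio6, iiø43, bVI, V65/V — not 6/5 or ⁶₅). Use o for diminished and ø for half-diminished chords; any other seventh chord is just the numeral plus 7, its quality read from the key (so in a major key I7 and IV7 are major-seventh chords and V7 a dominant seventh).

vi6

The pitches A-C-E form a minor triad rooted on A.
A is scale degree 6 in C major, and a minor triad on that degree is written vi.
With C in the bass the chord is in first inversion, so the figured bass is 6.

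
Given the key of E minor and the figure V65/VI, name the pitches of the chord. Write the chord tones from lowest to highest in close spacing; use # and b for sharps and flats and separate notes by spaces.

B D F G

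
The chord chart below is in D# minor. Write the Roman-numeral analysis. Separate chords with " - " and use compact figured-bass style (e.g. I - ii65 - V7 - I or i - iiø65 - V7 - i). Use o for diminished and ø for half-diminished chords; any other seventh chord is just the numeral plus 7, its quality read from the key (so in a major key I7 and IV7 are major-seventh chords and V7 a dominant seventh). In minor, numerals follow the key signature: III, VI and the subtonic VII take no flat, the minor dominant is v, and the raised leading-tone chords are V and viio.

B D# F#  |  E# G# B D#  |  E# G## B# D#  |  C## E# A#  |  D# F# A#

B-D#-F#: root B is the submediant; major triad there is VI.
E#-G#-B-D#: half-diminished seventh chord on E# = scale degree 2 → iiø7.
E#-G##-B#-D#: a dominant seventh chord on E#, the applied dominant of V → V7/V.
C##-E#-A# has root A#, degree 5 in D# minor, so V6.
D#-F#-A#: minor triad on D# = scale degree 1 → i.

VI - iiø7 - V7/V - V6 - i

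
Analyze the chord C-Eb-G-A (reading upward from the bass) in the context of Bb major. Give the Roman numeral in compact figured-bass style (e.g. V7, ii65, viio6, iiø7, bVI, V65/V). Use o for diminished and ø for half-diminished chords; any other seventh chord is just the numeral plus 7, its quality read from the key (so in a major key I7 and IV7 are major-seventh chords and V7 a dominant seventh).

viiø65

The pitches A-C-Eb-G form a half-diminished seventh chord rooted on A.
A is scale degree 7 in Bb major, and a half-diminished seventh chord on that degree is written viiø7.
With C in the bass the chord is in first inversion, so the figured bass is 65.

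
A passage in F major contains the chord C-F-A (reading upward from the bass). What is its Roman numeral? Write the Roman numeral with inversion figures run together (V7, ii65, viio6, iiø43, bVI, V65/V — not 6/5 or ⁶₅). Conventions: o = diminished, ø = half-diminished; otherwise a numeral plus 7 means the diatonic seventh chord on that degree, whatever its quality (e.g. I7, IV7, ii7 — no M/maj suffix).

I64

Stacked in thirds the chord is F-A-C: a major triad on F.
F is scale degree 1 in F major, and a major triad on that degree is written I.
With C in the bass the chord is in second inversion, so the figured bass is 64.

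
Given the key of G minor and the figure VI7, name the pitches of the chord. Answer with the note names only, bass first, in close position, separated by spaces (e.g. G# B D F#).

In G minor, the sixth degree is Eb, and the diatonic chord built there is a major seventh chord.
That chord is spelled Eb-G-Bb-D.

Eb G Bb D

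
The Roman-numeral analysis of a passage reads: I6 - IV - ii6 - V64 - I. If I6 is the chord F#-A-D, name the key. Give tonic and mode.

The chord D/F# is a major triad rooted on D; its label is I6.
If D is scale degree 1 and the mode makes that degree carry a major triad, the tonic is D and the mode is major.

D major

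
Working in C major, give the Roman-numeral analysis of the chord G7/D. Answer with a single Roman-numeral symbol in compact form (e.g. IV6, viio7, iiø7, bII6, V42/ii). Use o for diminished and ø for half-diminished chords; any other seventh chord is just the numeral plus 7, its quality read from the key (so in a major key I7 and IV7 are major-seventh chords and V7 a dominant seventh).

V43

The pitches G-B-D-F form a dominant seventh chord rooted on G.
In C major, G is the dominant; the diatonic dominant seventh chord there is V7.
With D in the bass the chord is in second inversion, so the figured bass is 43.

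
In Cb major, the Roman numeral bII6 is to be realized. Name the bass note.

Fb

bII in Cb major has root Dbb; the chord is Dbb-Fb-Abb.
The figure 6 means first inversion — the third is in the bass.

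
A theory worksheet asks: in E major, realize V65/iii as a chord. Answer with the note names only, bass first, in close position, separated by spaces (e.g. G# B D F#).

The slash means an applied dominant: we want the dominant of iii. In E major, iii is G# minor, and its dominant is built on D#.
Building a dominant seventh chord on D# gives D#-F##-A#-C#.
With the 65 figure the chord is in first inversion; from the bass F## upward in close position it reads F##-A#-C#-D#.

F## A# C# D#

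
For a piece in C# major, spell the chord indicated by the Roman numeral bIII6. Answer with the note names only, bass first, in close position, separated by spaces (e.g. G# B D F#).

Scale degree 3 in C# major is E#; lowering it a half step gives E. bIII6 is a major triad on the lowered third degree, borrowed from the parallel minor.
So the chord is E-G#-B, a major triad.
With the 6 figure the chord is in first inversion; from the bass G# upward in close position it reads G#-B-E.

G# B E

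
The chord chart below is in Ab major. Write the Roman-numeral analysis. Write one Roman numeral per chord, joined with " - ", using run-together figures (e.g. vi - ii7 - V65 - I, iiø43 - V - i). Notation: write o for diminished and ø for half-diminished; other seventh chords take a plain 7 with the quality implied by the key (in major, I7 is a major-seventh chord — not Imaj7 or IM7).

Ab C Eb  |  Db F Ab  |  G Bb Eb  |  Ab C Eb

Ab-C-Eb: root Ab is the tonic; major triad there is I.
Db-F-Ab: root Db is the subdominant; major triad there is IV.
G-Bb-Eb: major triad on Eb = scale degree 5 → V6.
Ab-C-Eb has root Ab, degree 1 in Ab major, so I.

I - IV - V6 - I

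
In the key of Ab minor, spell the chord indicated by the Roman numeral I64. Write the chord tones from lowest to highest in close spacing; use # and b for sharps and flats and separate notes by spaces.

Eb Ab C

I64 is the major tonic (Picardy third), borrowed from the parallel major. In Ab minor that root is Ab.
So the chord is Ab-C-Eb, a major triad.
The figured bass 64 indicates second inversion, placing the fifth (Eb) in the bass: Eb-Ab-C.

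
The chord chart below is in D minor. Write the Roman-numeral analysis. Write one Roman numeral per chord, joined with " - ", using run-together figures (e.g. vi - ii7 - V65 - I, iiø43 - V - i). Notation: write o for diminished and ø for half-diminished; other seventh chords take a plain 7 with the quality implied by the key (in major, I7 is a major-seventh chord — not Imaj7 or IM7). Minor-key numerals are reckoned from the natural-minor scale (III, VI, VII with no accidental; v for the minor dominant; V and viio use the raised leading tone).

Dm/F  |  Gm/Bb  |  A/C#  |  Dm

i6 - iv6 - V6 - i

Dm/F: minor triad on D = scale degree 1 → i6.
Gm/Bb: minor triad on G = scale degree 4 → iv6.
A/C#: major triad on A = scale degree 5 → V6.
Dm: root D is the tonic; minor triad there is i.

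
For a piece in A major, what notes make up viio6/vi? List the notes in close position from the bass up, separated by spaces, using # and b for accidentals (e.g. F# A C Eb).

The slash marks an applied leading-tone chord: viio of vi. In A major, vi is F#, so the leading tone to it is E#, a half step below.
Building a diminished triad on E# gives E#-G#-B.
With the 6 figure the chord is in first inversion; from the bass G# upward in close position it reads G#-B-E#.

G# B E#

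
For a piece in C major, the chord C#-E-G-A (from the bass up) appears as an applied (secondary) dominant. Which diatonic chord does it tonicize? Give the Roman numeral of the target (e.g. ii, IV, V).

ii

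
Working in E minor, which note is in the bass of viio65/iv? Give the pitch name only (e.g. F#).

B

The applied chord viio65/iv is rooted on G#: G#-B-D-F.
The figure 65 means first inversion — the third is in the bass.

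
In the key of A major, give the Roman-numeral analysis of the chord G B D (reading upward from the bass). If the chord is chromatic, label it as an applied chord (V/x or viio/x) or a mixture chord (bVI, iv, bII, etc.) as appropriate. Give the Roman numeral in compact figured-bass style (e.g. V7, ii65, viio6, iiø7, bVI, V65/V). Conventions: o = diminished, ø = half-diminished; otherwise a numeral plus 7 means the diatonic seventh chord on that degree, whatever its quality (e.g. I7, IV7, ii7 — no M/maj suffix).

bVII

Stacked in thirds the chord is G-B-D: a major triad on G.
G is the lowered seventh degree of A major (diatonic 7 would be G#). This is a major triad on the lowered seventh degree (the subtonic), borrowed from the parallel minor.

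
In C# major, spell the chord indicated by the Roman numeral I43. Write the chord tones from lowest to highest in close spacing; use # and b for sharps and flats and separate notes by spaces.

G# B# C# E#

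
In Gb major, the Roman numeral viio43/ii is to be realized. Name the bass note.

The applied chord viio43/ii is rooted on G: G-Bb-Db-Fb.
The figure 43 means second inversion — the fifth is in the bass.

Db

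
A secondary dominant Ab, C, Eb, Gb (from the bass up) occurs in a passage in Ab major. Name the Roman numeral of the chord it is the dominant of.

The chord is a dominant seventh chord on Ab.
A dominant resolves down a perfect fifth: Ab → Db. In Ab major, Db is scale degree 4, i.e. IV.

IV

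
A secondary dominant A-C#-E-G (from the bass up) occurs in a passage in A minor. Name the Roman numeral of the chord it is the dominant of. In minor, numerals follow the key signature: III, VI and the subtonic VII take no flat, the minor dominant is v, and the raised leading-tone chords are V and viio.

iv

The chord is a dominant seventh chord on A.
A dominant resolves down a perfect fifth: A → D. In A minor, D is scale degree 4, i.e. iv.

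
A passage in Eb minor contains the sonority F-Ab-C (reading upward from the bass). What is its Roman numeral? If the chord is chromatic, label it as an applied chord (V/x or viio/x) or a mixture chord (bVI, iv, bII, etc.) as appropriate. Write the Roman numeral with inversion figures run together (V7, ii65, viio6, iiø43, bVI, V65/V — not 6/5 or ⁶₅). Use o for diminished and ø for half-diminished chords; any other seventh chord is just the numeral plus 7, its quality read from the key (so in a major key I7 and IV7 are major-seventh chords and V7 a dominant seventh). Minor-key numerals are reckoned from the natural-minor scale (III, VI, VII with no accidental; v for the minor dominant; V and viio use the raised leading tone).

Stacked in thirds the chord is F-Ab-C: a minor triad on F.
F is the second degree of Eb minor. This is the minor supertonic, borrowed from the parallel major (the Dorian ii).

ii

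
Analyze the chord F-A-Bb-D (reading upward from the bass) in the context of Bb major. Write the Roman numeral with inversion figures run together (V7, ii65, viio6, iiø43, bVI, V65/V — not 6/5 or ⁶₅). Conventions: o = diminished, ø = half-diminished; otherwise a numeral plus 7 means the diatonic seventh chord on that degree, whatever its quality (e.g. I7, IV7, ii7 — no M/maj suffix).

Stacked in thirds the chord is Bb-D-F-A: a major seventh chord on Bb.
Bb is scale degree 1 in Bb major, and a major seventh chord on that degree is written I7.
With F in the bass the chord is in second inversion, so the figured bass is 43.

I43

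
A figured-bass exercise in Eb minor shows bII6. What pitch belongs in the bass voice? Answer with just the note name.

bII in Eb minor has root Fb; the chord is Fb-Ab-Cb.
The figure 6 means first inversion — the third is in the bass.

Ab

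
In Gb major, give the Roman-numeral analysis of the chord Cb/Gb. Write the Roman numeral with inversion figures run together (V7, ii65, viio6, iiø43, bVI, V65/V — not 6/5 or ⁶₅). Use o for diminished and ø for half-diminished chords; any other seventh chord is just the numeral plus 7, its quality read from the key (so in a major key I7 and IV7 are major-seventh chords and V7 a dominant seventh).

Stacked in thirds the chord is Cb-Eb-Gb: a major triad on Cb.
In Gb major, Cb is the subdominant; the diatonic major triad there is IV.
With Gb in the bass the chord is in second inversion, so the figured bass is 64.

IV64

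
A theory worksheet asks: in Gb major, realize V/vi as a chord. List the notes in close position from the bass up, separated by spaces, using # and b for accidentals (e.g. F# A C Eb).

Bb D F

The slash means an applied dominant: we want the dominant of vi. In Gb major, vi is Eb minor, and its dominant is built on Bb.
Building a major triad on Bb gives Bb-D-F.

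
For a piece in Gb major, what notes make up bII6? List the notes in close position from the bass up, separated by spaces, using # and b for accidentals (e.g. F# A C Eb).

bII6 is the Neapolitan sixth — a major triad on the lowered second degree, here in its customary first inversion. In Gb major that root is Abb.
So the chord is Abb-Cb-Ebb.
With the 6 figure the chord is in first inversion; from the bass Cb upward in close position it reads Cb-Ebb-Abb.

Cb Ebb Abb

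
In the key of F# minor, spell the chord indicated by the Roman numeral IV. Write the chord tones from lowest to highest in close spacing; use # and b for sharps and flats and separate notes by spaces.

B D# F#

IV is the major subdominant, borrowed from the parallel major. In F# minor that root is B.
So the chord is B-D#-F#, a major triad.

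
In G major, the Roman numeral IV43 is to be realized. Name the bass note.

G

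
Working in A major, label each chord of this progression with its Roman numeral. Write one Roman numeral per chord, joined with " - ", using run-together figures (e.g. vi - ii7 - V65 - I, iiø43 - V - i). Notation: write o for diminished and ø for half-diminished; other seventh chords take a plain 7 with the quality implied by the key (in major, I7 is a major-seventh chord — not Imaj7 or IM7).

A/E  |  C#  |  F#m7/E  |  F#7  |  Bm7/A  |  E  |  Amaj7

A/E has root A, degree 1 in A major, so I64.
C# is the secondary dominant of vi (major triad on C#): V/vi.
F#m7/E: root F# is the submediant; minor seventh chord there is vi42.
F#7: a dominant seventh chord on F#, the applied dominant of ii → V7/ii.
Bm7/A: minor seventh chord on B = scale degree 2 → ii42.
E: root E is the dominant; major triad there is V.
Amaj7: root A is the tonic; major seventh chord there is I7.

I64 - V/vi - vi42 - V7/ii - ii42 - V - I7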